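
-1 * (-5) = 5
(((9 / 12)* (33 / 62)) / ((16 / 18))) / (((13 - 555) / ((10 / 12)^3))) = -4125 / 8602624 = -0.00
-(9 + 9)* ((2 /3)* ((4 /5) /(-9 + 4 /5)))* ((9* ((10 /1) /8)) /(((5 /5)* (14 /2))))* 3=1620 /287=5.64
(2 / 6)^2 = 1 / 9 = 0.11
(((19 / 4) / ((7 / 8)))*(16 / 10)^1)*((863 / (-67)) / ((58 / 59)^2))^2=171468061857571 / 111124454315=1543.03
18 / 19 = 0.95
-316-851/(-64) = -19373/64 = -302.70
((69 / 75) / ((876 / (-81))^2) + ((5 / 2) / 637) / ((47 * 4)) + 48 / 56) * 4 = 55204438663 / 15954493100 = 3.46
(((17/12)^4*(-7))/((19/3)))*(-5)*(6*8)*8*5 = 14616175/342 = 42737.35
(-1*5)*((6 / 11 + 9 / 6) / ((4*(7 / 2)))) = -225 / 308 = -0.73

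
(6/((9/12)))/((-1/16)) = -128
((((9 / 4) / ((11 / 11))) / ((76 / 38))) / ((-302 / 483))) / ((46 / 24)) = -567 / 604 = -0.94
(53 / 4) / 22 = 53 / 88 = 0.60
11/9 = 1.22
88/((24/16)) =176/3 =58.67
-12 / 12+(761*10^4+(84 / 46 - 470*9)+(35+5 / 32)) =5597873203 / 736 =7605805.98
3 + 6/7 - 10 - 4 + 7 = -22/7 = -3.14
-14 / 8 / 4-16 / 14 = -177 / 112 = -1.58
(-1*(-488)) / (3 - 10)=-488 / 7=-69.71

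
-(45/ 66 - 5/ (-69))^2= -1311025/ 2304324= -0.57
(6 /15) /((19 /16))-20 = -1868 /95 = -19.66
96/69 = 32/23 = 1.39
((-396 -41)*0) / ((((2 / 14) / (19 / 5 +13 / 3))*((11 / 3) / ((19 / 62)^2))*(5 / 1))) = 0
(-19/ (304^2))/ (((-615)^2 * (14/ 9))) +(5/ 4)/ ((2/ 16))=28617343999/ 2861734400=10.00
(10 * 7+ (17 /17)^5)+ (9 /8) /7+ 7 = 4377 /56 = 78.16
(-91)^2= 8281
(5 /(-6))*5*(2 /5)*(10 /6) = -25 /9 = -2.78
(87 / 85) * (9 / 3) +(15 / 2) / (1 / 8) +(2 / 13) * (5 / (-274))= 63.07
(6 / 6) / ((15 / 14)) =14 / 15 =0.93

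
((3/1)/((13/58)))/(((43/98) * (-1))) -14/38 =-30.87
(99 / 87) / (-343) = -33 / 9947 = -0.00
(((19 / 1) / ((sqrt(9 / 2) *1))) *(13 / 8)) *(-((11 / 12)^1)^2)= -29887 *sqrt(2) / 3456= -12.23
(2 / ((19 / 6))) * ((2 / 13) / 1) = 0.10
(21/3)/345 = 7/345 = 0.02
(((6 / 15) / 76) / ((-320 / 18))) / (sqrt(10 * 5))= -9 * sqrt(2) / 304000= -0.00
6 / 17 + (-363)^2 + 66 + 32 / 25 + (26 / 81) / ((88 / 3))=66564321497 / 504900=131836.64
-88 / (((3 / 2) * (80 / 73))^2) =-58619 / 1800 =-32.57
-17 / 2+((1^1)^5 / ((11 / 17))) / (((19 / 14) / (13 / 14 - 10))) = -7871 / 418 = -18.83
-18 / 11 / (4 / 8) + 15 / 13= -2.12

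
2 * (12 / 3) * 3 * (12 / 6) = 48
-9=-9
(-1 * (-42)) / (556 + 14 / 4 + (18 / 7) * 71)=196 / 3463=0.06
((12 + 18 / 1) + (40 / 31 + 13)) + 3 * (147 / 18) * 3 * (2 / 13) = 55.60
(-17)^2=289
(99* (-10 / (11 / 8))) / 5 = -144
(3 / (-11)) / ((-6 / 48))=24 / 11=2.18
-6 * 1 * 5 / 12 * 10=-25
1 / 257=0.00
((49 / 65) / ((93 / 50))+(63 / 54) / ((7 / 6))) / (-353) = -1699 / 426777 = -0.00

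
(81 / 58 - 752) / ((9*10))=-8707 / 1044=-8.34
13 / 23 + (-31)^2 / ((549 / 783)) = 1923754 / 1403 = 1371.17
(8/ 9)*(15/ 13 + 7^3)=35792/ 117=305.91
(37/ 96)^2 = 1369/ 9216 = 0.15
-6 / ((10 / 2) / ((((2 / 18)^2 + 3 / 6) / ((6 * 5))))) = -83 / 4050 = -0.02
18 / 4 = 4.50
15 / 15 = 1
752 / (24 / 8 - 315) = -2.41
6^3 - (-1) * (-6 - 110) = 100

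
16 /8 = 2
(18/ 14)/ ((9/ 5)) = 5/ 7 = 0.71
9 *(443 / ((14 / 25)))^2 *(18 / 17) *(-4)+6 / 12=-39740421667 / 1666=-23853794.52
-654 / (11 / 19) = -12426 / 11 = -1129.64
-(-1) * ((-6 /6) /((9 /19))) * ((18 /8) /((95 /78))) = -39 /10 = -3.90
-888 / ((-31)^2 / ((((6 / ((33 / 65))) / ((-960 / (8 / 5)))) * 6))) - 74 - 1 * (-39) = -34.89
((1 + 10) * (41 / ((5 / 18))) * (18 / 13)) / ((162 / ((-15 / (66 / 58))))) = -2378 / 13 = -182.92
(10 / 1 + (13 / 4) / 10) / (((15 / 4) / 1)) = 413 / 150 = 2.75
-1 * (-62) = 62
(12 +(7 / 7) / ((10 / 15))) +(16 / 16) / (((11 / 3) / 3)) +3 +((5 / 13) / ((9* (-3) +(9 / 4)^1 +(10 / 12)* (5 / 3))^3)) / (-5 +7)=2946157342833 / 170119469806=17.32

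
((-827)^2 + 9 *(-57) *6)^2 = 463558084201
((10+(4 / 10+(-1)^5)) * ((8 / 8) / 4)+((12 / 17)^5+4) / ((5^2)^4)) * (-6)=-3128136680949 / 221852656250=-14.10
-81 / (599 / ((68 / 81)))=-0.11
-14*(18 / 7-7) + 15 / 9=191 / 3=63.67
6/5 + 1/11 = 71/55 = 1.29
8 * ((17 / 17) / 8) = 1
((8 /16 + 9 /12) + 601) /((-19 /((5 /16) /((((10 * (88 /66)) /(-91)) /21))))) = 13810797 /9728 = 1419.70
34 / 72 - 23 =-811 / 36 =-22.53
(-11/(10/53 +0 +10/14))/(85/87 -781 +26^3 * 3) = -355047/1514023790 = -0.00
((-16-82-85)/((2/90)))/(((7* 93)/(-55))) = 150975/217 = 695.74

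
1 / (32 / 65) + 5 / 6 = 275 / 96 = 2.86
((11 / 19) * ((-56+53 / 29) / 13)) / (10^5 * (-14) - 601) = 17281 / 10032504963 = 0.00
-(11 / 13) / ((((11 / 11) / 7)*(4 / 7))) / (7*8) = -77 / 416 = -0.19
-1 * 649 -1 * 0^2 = -649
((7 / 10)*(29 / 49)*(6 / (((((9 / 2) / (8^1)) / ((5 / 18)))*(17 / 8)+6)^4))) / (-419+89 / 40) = -2432696320000 / 4596361998629487219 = -0.00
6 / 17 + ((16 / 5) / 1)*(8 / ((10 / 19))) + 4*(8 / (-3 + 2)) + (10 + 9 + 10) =19547 / 425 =45.99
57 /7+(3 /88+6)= 8733 /616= 14.18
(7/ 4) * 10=17.50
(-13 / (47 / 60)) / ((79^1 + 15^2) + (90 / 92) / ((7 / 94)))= -125580 / 2399773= -0.05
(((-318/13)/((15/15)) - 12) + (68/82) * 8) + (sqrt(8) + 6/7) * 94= 189326/3731 + 188 * sqrt(2)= 316.62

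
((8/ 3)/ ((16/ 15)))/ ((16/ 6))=15/ 16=0.94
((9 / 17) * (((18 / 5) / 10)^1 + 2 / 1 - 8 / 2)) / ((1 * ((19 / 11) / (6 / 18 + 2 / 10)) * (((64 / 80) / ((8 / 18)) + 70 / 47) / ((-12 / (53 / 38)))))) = 12209472 / 17411825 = 0.70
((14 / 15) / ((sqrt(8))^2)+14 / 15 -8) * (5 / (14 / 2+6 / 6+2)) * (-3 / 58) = 417 / 2320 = 0.18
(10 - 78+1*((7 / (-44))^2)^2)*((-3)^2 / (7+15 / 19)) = -43582449717 / 554718208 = -78.57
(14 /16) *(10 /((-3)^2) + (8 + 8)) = 539 /36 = 14.97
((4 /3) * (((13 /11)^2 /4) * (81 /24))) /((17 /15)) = 22815 /16456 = 1.39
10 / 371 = 0.03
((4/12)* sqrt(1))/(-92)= -0.00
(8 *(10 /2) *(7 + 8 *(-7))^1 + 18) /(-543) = 1942 /543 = 3.58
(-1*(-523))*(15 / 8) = 7845 / 8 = 980.62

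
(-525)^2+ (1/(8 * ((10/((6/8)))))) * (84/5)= 110250063/400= 275625.16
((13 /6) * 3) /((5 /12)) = 78 /5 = 15.60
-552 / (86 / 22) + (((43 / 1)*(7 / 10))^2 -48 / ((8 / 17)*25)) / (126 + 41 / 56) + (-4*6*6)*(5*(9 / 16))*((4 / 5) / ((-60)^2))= -17424937 / 129860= -134.18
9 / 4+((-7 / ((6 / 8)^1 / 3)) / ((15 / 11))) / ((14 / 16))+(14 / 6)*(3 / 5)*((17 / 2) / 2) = -229 / 15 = -15.27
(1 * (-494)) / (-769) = 0.64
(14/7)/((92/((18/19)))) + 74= 32347/437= 74.02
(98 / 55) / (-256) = -49 / 7040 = -0.01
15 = 15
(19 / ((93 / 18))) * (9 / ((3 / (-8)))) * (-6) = 529.55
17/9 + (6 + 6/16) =595/72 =8.26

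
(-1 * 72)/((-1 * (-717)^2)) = 8/57121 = 0.00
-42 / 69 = -0.61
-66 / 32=-33 / 16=-2.06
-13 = -13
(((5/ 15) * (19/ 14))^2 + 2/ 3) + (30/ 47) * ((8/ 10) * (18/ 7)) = 181103/ 82908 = 2.18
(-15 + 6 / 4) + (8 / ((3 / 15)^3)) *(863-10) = 1705973 / 2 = 852986.50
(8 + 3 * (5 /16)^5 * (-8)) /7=1.13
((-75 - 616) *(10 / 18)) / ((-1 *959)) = 3455 / 8631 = 0.40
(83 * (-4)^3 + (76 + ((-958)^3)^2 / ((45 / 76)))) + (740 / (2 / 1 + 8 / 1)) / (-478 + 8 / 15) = 210383156969943102387869 / 161145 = 1305551875453430775.93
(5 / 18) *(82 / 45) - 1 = -0.49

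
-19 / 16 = -1.19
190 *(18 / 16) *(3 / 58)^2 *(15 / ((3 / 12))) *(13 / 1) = 1500525 / 3364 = 446.05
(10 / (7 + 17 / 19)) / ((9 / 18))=38 / 15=2.53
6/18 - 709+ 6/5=-10612/15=-707.47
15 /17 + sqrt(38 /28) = 2.05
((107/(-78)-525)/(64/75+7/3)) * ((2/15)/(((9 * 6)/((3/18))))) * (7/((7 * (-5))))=41057/3020004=0.01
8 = 8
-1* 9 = -9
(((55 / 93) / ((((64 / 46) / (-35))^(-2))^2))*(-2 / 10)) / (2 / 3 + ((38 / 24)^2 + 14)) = -553648128 / 32193584281114375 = -0.00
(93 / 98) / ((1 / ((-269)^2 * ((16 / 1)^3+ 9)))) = 27624897165 / 98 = 281886705.77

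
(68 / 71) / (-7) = -68 / 497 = -0.14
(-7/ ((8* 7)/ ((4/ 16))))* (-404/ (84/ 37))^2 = -989.60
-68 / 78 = -34 / 39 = -0.87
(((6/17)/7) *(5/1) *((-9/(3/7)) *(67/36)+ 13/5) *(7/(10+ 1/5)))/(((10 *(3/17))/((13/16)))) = -28457/9792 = -2.91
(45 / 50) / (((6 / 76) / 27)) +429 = 3684 / 5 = 736.80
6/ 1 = 6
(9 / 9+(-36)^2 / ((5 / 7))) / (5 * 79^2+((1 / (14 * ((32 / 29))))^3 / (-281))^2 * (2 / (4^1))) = 11589189250316493459030016 / 199207144737317496853719805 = 0.06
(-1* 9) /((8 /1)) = -9 /8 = -1.12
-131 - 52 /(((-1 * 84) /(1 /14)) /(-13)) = -38683 /294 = -131.57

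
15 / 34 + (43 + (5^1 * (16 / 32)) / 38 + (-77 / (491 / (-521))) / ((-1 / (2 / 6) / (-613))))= 31855302335 / 1903116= 16738.50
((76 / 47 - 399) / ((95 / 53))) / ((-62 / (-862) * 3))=-22454669 / 21855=-1027.44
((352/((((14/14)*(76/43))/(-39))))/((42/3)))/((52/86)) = -122034/133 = -917.55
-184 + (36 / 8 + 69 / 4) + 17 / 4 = -158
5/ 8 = 0.62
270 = 270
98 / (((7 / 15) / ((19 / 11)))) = 3990 / 11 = 362.73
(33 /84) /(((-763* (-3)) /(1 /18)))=11 /1153656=0.00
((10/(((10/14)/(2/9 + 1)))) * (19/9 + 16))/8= 12551/324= 38.74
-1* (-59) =59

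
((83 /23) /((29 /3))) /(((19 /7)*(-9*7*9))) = -83 /342171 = -0.00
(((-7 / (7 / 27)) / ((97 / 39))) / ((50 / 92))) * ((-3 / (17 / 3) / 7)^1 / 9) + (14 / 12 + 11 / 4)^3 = 30044423089 / 498657600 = 60.25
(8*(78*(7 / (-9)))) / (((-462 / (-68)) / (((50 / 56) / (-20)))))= 2210 / 693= 3.19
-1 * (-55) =55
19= 19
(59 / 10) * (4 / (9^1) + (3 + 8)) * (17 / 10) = 103309 / 900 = 114.79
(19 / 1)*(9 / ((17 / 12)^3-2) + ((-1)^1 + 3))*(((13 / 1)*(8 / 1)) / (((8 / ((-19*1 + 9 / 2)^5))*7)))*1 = -6682388766157 / 23312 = -286650170.13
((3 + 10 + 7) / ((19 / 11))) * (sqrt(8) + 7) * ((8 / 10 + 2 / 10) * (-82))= -126280 / 19 - 36080 * sqrt(2) / 19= -9331.83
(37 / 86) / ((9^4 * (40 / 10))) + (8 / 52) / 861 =1642703 / 8420807304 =0.00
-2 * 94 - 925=-1113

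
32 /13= 2.46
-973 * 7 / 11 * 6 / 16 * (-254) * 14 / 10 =18164937 / 220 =82567.90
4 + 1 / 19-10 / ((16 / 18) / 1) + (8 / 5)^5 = 780993 / 237500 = 3.29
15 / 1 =15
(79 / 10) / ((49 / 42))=6.77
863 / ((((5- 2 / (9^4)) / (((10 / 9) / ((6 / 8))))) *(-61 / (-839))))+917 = 8872735451 / 2000983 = 4434.19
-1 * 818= -818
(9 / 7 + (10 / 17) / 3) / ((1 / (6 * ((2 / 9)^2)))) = 4232 / 9639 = 0.44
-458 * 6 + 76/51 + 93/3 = -138491/51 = -2715.51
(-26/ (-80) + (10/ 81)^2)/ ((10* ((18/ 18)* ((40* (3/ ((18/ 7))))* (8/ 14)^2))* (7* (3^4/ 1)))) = 89293/ 22674816000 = 0.00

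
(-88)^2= 7744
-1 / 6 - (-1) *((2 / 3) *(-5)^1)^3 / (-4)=491 / 54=9.09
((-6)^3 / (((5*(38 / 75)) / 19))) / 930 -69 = -2193 / 31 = -70.74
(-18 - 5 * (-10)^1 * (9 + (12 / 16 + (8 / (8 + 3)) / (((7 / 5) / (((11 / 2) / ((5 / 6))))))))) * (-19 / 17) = -170487 / 238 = -716.33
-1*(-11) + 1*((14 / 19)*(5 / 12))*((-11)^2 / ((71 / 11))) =135619 / 8094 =16.76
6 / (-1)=-6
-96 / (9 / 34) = -1088 / 3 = -362.67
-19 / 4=-4.75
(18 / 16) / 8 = 9 / 64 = 0.14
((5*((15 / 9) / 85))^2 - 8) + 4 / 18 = -2245 / 289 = -7.77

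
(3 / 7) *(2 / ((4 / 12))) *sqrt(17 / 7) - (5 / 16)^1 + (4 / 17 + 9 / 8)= 285 / 272 + 18 *sqrt(119) / 49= 5.06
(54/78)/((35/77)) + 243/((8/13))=206127/520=396.40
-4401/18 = -489/2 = -244.50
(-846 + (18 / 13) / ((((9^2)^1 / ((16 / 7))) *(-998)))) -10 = -349830952 / 408681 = -856.00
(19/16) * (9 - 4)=95/16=5.94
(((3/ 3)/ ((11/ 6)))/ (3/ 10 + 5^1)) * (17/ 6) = 170/ 583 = 0.29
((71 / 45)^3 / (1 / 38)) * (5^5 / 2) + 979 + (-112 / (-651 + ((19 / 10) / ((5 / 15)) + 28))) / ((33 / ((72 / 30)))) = 11592496963832 / 49501287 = 234185.77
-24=-24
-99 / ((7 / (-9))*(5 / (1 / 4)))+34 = 5651 / 140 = 40.36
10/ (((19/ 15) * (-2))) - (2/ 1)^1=-113/ 19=-5.95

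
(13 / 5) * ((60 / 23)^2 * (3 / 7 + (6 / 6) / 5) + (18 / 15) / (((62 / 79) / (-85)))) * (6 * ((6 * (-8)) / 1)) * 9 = 486177580512 / 573965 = 847050.92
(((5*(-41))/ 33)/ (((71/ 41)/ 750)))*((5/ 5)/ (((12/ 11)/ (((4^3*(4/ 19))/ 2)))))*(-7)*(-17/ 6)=-4000780000/ 12141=-329526.40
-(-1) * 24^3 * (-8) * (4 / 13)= -442368 / 13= -34028.31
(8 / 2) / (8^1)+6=13 / 2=6.50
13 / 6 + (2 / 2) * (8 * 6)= 50.17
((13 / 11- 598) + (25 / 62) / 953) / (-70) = 77579863 / 9099244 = 8.53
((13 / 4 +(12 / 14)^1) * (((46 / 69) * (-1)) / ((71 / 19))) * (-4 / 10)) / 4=437 / 5964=0.07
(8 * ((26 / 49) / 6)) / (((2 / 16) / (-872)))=-725504 / 147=-4935.40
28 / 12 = 7 / 3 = 2.33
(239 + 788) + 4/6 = 3083/3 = 1027.67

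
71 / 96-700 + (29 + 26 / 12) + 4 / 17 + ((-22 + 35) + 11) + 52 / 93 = -643.30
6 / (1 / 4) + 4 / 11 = 24.36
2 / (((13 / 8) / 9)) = 144 / 13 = 11.08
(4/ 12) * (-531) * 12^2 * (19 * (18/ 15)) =-2905632/ 5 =-581126.40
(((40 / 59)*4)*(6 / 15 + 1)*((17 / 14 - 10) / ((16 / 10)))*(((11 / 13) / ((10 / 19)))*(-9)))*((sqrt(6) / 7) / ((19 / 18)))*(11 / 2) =1205523*sqrt(6) / 5369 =549.99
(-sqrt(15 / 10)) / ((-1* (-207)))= -sqrt(6) / 414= -0.01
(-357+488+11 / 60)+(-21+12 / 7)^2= 1479179 / 2940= 503.12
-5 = -5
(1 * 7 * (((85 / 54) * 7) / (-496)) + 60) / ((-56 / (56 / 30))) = -320575 / 160704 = -1.99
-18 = -18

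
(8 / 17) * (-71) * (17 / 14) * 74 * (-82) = 246187.43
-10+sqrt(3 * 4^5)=45.43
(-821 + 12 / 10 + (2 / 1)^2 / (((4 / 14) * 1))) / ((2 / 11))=-44319 / 10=-4431.90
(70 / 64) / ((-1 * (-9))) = 35 / 288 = 0.12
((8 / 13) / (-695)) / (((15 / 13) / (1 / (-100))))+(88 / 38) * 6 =68805038 / 4951875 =13.89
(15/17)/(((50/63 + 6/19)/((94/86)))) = 843885/970768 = 0.87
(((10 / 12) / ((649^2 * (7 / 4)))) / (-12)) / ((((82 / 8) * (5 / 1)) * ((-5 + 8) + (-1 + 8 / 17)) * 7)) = -17 / 159930440901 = -0.00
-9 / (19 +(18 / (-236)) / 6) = -2124 / 4481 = -0.47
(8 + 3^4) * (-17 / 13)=-1513 / 13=-116.38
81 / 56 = 1.45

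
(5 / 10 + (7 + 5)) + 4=33 / 2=16.50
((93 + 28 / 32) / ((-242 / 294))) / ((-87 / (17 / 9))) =625583 / 252648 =2.48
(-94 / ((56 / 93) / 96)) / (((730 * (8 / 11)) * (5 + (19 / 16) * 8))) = -144243 / 74095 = -1.95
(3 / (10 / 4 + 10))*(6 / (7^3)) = 36 / 8575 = 0.00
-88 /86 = -1.02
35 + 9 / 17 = 604 / 17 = 35.53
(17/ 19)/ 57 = 17/ 1083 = 0.02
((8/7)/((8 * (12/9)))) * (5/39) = 0.01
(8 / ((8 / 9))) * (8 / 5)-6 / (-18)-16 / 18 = 623 / 45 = 13.84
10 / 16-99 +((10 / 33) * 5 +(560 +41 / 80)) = 1224043 / 2640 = 463.65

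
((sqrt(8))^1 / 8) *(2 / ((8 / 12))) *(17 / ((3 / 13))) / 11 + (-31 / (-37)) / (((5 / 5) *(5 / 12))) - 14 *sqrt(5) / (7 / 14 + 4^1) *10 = -280 *sqrt(5) / 9 + 372 / 185 + 221 *sqrt(2) / 44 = -60.45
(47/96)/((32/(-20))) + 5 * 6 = 22805/768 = 29.69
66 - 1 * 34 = 32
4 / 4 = 1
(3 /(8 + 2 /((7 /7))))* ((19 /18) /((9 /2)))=19 /270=0.07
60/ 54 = 10/ 9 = 1.11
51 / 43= 1.19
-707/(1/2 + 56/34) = -24038/73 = -329.29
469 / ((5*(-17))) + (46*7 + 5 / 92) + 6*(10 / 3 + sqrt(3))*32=192*sqrt(3) + 7480117 / 7820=1289.09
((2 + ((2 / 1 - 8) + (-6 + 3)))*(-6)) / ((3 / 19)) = 266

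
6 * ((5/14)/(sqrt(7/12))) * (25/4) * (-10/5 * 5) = -1875 * sqrt(21)/49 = -175.35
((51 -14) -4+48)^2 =6561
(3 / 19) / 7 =3 / 133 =0.02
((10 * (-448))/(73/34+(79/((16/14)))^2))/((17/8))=-0.44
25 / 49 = 0.51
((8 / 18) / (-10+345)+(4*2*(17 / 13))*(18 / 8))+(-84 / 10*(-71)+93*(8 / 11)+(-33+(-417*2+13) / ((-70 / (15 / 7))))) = 5743839833 / 8450442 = 679.71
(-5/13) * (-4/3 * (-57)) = -380/13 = -29.23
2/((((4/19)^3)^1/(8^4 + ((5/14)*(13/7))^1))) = 2753703307/3136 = 878094.17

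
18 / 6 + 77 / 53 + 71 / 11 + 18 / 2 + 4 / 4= 12189 / 583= 20.91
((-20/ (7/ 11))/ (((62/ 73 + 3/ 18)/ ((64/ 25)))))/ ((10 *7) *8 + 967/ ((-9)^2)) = -99906048/ 721543025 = -0.14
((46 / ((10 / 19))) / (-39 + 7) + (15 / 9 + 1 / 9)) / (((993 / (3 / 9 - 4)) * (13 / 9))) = 15103 / 6196320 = 0.00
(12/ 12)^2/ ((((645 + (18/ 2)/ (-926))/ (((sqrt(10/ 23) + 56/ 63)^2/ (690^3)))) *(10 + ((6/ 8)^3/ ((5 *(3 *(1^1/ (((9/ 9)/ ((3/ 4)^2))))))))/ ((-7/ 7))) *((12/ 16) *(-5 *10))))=-301876/ 19484110891483048125 - 14816 *sqrt(230)/ 15154308471153481875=-0.00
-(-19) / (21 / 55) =1045 / 21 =49.76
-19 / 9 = -2.11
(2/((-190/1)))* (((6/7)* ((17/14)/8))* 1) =-0.00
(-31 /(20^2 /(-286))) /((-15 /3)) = -4433 /1000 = -4.43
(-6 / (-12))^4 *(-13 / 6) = -13 / 96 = -0.14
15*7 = 105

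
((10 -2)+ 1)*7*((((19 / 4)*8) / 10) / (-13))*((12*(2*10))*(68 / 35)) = -558144 / 65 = -8586.83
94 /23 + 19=531 /23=23.09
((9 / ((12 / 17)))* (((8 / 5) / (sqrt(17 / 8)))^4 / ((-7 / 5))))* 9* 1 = -1769472 / 14875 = -118.96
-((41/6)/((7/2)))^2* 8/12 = -3362/1323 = -2.54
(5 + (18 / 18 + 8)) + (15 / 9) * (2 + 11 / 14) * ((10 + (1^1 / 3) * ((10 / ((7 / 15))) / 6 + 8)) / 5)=2633 / 98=26.87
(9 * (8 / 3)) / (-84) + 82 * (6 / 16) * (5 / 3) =50.96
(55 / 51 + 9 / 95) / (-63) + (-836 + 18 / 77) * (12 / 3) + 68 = -10996371424 / 3357585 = -3275.08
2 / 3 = 0.67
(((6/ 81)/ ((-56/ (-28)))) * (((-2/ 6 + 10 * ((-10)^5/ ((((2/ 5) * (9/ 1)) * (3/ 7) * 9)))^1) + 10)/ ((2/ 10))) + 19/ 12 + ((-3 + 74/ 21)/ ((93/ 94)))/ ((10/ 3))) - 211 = -385657589119/ 28474740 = -13543.85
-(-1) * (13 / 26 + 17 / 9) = 43 / 18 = 2.39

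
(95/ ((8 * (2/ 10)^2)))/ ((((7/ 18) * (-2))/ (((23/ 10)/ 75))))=-1311/ 112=-11.71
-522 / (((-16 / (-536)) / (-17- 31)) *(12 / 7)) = 489636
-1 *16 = -16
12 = 12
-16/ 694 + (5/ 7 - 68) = -67.31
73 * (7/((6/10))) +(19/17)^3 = 12573292/14739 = 853.06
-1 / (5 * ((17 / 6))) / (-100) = 3 / 4250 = 0.00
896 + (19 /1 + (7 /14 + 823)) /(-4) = 685.38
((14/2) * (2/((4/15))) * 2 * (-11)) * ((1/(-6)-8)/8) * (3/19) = 56595/304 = 186.17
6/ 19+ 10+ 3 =253/ 19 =13.32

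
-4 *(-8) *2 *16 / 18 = 512 / 9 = 56.89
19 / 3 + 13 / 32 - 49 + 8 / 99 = -133625 / 3168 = -42.18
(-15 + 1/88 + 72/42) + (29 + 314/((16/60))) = 735027/616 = 1193.23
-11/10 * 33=-363/10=-36.30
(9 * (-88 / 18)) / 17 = -44 / 17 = -2.59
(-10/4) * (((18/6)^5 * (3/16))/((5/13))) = -9477/32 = -296.16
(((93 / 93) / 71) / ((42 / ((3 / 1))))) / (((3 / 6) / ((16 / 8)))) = 2 / 497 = 0.00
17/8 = 2.12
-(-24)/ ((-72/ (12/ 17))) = -4/ 17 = -0.24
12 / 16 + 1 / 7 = 25 / 28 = 0.89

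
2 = 2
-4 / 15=-0.27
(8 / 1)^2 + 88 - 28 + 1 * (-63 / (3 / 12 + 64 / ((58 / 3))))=6272 / 59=106.31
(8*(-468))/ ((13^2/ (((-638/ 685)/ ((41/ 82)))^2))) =-468914688/ 6099925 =-76.87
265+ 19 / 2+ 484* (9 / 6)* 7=10713 / 2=5356.50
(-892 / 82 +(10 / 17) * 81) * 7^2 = 1801.68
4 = 4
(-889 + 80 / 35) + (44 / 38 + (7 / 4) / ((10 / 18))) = -2347201 / 2660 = -882.41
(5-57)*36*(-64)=119808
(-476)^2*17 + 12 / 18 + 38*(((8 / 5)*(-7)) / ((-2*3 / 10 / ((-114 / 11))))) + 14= 126867028 / 33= 3844455.39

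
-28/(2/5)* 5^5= -218750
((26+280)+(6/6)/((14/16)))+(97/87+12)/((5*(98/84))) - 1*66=247042/1015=243.39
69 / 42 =23 / 14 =1.64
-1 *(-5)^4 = -625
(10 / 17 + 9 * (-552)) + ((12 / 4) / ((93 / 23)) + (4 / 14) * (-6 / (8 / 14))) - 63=-2652217 / 527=-5032.67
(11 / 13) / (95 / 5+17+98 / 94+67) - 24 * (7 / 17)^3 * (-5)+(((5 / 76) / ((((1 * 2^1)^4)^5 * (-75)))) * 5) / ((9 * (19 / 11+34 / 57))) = 24008204519668124047 / 2862923154425118720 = 8.39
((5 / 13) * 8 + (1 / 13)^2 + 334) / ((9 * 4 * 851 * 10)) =18989 / 17258280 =0.00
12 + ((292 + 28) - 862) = -530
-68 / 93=-0.73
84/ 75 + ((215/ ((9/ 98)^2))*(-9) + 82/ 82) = -51621023/ 225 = -229426.77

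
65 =65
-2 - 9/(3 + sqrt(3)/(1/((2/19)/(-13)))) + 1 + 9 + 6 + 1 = 2196264/183023 - 1482* sqrt(3)/183023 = 11.99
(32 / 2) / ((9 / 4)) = 64 / 9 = 7.11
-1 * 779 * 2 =-1558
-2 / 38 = -1 / 19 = -0.05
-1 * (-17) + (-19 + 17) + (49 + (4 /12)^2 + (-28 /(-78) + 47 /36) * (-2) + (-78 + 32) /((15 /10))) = 783 /26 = 30.12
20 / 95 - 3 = -53 / 19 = -2.79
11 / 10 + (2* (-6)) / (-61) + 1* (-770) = -468909 / 610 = -768.70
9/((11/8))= 6.55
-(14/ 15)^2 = -196/ 225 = -0.87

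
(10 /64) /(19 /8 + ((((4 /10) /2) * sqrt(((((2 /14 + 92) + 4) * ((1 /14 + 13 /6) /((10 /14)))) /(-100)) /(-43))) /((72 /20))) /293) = 74566134208125 /1133405239457404 - 65925 * sqrt(142813965) /566702619728702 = 0.07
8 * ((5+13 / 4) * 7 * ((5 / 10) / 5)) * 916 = 211596 / 5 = 42319.20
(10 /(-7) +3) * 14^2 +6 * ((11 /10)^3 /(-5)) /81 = 20788669 /67500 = 307.98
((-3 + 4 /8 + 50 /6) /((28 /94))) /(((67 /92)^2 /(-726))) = -120336920 /4489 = -26807.07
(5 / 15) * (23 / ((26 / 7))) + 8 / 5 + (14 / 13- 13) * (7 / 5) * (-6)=40489 / 390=103.82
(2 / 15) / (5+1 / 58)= 116 / 4365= 0.03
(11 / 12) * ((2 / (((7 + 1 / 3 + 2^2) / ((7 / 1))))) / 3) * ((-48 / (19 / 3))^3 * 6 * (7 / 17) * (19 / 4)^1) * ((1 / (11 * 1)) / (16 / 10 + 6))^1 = -45722880 / 1982251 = -23.07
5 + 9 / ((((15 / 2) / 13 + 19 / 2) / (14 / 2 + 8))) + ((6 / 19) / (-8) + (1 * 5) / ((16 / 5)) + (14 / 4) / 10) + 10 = 6027357 / 199120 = 30.27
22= 22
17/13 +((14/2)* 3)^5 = 53093330/13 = 4084102.31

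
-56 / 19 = -2.95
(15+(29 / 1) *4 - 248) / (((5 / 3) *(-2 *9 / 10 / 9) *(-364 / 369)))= -9963 / 28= -355.82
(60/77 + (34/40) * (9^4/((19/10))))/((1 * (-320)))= -8590629/936320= -9.17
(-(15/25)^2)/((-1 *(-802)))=-9/20050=-0.00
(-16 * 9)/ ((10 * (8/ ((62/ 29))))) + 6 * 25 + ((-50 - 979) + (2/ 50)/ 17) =-10881076/ 12325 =-882.85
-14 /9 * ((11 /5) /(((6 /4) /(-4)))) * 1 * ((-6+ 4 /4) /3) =-15.21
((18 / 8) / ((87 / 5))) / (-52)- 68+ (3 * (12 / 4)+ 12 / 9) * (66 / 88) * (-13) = -1017915 / 6032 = -168.75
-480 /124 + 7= 3.13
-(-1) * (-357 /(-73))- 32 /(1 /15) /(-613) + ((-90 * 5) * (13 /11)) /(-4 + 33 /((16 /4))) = -999650853 /8368063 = -119.46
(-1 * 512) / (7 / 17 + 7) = -4352 / 63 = -69.08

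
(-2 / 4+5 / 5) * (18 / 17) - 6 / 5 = -57 / 85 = -0.67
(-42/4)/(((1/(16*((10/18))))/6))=-560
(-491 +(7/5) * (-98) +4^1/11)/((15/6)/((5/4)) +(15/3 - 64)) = 34531/3135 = 11.01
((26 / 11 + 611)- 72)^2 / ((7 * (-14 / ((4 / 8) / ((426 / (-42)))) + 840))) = 35462025 / 952028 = 37.25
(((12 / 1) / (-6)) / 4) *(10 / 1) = -5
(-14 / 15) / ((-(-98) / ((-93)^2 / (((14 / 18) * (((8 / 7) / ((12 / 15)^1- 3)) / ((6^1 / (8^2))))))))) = 856251 / 44800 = 19.11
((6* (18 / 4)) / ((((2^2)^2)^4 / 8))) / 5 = 27 / 40960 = 0.00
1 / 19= 0.05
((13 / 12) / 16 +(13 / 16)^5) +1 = 4472599 / 3145728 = 1.42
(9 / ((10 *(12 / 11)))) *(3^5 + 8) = 207.08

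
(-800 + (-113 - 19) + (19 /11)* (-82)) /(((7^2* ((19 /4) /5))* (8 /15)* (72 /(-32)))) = 590500 /30723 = 19.22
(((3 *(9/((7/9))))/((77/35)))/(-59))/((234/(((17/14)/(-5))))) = 459/1653652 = 0.00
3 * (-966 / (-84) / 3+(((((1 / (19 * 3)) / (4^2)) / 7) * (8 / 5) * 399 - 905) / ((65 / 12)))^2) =17689459991 / 211250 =83737.09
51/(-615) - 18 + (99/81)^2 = -275462/16605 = -16.59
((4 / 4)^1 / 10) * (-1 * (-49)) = 49 / 10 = 4.90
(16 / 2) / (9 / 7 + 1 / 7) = 28 / 5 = 5.60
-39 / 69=-13 / 23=-0.57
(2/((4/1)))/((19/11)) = 11/38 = 0.29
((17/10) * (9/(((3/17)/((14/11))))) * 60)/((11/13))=946764/121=7824.50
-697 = -697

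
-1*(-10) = 10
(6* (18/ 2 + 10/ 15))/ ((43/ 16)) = 928/ 43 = 21.58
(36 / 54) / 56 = 1 / 84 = 0.01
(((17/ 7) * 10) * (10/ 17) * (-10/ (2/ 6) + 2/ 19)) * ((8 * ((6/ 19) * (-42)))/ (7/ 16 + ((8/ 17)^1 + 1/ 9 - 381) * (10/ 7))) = -83.45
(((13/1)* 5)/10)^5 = 371293/32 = 11602.91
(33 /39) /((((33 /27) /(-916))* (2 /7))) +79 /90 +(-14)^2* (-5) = -3742433 /1170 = -3198.66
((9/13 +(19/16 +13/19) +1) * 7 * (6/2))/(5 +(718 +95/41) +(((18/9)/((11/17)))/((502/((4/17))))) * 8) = 2232210519/21632702624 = 0.10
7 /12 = 0.58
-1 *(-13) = 13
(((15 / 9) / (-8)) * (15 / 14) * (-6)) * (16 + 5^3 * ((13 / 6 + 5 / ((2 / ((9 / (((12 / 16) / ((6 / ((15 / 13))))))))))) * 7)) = 20761775 / 112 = 185372.99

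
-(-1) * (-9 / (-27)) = 0.33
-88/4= -22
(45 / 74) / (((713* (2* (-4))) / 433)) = -0.05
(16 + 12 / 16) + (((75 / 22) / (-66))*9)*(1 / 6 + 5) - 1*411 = -383959 / 968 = -396.65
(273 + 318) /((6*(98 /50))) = 4925 /98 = 50.26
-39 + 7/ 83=-3230/ 83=-38.92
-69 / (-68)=69 / 68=1.01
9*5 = 45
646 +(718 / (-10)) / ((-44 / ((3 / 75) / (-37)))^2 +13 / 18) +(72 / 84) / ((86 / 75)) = 29022350841808553 / 44874314119565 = 646.75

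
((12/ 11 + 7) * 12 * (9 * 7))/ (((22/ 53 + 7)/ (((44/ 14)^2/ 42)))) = 1245288/ 6419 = 194.00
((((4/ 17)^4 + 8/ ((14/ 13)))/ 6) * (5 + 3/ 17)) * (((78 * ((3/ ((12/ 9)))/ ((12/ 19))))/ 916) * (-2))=-8853787371/ 2276030771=-3.89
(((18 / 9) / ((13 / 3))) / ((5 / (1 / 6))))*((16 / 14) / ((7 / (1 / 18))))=4 / 28665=0.00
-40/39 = -1.03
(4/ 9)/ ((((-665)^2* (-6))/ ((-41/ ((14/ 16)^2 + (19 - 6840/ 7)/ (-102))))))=89216/ 131975923275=0.00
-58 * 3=-174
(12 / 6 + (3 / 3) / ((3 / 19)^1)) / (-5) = -5 / 3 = -1.67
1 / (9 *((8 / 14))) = 7 / 36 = 0.19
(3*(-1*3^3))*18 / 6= -243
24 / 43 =0.56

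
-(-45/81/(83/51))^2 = -7225/62001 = -0.12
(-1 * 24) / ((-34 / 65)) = 780 / 17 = 45.88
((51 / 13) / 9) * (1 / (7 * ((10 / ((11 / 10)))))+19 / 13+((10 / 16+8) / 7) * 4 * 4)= 156111 / 16900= 9.24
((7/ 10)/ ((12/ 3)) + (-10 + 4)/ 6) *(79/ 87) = -869/ 1160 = -0.75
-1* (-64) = 64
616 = 616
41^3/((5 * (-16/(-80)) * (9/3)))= 68921/3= 22973.67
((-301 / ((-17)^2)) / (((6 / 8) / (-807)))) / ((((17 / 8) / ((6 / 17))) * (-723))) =-5182016 / 20128561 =-0.26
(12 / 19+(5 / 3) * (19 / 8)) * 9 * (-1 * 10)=-31395 / 76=-413.09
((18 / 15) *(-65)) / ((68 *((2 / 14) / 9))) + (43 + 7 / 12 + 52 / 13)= -5035 / 204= -24.68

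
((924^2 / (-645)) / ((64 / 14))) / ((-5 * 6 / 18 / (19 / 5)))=7097013 / 10750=660.19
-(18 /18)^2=-1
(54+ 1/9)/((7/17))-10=121.41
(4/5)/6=2/15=0.13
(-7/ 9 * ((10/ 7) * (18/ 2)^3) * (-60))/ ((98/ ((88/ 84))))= 519.53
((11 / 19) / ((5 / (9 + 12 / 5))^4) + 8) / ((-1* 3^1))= -9236369 / 1171875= -7.88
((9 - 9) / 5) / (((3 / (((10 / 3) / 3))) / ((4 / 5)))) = 0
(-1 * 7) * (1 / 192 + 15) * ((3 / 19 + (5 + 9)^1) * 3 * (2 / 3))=-2974.19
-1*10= -10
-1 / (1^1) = -1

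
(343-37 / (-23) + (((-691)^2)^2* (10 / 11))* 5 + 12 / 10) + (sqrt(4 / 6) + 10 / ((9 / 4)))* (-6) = 3932794818688394 / 3795-2* sqrt(6) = 1036309570136.97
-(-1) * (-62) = -62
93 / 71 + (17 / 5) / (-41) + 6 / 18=1.56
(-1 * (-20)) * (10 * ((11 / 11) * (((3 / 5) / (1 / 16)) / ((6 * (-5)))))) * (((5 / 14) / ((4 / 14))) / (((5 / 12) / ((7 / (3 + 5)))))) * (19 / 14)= -228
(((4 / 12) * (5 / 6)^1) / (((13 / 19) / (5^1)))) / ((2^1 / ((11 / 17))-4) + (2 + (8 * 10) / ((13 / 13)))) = 5225 / 208728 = 0.03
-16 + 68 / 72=-15.06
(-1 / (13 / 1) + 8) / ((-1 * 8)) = -103 / 104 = -0.99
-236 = -236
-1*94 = -94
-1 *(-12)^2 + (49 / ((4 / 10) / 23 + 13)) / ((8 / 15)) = -546673 / 3992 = -136.94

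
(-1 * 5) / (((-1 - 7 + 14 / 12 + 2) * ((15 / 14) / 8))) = 224 / 29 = 7.72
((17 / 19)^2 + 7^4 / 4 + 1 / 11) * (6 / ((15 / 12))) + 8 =57450026 / 19855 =2893.48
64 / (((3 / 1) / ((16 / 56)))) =128 / 21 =6.10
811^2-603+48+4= 657170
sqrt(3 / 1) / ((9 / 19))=3.66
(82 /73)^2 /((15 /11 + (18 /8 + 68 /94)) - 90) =-13905232 /944037679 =-0.01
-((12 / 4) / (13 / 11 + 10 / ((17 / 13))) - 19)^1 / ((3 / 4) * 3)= 123232 / 14859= 8.29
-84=-84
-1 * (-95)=95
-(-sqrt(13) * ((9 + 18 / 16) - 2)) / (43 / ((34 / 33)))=1105 * sqrt(13) / 5676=0.70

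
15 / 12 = 5 / 4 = 1.25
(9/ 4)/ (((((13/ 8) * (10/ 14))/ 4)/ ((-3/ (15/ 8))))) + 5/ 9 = -34663/ 2925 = -11.85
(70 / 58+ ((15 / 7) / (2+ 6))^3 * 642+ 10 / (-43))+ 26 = 4304566321 / 109496576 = 39.31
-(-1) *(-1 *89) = -89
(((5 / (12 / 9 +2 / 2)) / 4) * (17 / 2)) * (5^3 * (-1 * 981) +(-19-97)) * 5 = -156494775 / 56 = -2794549.55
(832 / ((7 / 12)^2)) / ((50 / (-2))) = -97.80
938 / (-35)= -134 / 5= -26.80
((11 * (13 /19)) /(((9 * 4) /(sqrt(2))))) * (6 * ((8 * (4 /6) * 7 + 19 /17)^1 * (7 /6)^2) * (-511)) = -7021511497 * sqrt(2) /209304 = -47442.56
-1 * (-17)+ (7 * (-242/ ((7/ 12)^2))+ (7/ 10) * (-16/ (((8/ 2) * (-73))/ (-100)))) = -2537177/ 511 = -4965.12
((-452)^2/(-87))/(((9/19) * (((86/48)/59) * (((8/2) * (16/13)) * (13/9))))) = -28628098/1247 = -22957.58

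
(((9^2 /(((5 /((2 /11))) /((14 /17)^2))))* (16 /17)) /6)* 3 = 254016 /270215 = 0.94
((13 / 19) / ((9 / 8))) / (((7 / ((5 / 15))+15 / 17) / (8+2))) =0.28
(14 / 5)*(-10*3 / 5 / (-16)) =1.05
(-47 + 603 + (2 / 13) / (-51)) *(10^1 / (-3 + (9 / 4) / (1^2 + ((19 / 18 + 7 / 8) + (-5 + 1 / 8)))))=-258038200 / 192933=-1337.45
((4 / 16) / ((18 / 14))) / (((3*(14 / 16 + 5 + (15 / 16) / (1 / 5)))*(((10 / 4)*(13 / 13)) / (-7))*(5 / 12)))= -1568 / 38025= -0.04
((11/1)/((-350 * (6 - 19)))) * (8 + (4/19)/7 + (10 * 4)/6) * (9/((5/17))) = 1644852/1512875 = 1.09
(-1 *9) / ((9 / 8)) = -8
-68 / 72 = -17 / 18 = -0.94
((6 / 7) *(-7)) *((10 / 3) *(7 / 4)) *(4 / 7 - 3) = 85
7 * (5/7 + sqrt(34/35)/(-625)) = 5 - sqrt(1190)/3125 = 4.99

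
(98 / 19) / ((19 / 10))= 980 / 361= 2.71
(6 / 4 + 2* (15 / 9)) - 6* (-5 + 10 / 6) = 149 / 6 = 24.83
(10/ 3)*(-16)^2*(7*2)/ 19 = 628.77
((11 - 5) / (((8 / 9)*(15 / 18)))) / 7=81 / 70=1.16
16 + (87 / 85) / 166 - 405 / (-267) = 22005233 / 1255790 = 17.52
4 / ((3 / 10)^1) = 40 / 3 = 13.33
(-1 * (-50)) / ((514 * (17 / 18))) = 450 / 4369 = 0.10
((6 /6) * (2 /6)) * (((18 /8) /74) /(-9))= -1 /888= -0.00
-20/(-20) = 1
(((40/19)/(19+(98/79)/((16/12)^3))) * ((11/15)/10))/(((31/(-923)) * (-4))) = 25666784/436051425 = 0.06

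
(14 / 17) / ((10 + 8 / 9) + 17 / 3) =126 / 2533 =0.05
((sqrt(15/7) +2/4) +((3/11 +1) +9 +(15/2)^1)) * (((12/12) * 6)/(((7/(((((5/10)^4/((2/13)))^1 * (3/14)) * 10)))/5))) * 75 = 219375 * sqrt(105)/5488 +44094375/8624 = 5522.59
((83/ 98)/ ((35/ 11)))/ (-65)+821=183041037/ 222950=821.00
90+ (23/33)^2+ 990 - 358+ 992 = 1867075/1089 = 1714.49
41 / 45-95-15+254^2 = 2898311 / 45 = 64406.91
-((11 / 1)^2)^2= -14641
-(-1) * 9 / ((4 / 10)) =45 / 2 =22.50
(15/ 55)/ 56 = 3/ 616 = 0.00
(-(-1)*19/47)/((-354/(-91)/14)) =12103/8319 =1.45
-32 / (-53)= 32 / 53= 0.60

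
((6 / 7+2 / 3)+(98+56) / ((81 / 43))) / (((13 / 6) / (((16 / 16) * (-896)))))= -12087808 / 351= -34438.20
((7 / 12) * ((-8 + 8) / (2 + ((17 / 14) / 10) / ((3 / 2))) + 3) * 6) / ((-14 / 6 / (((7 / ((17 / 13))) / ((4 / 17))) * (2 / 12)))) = -273 / 16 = -17.06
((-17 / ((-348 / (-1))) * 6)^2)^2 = 83521 / 11316496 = 0.01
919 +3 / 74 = 68009 / 74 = 919.04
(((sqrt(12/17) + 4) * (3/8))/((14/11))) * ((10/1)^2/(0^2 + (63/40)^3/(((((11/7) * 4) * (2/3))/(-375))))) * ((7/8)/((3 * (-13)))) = 774400 * sqrt(51)/3481404381 + 1548800/204788493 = 0.01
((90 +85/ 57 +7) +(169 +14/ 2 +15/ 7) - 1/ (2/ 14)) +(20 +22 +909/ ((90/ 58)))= 1790381/ 1995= 897.43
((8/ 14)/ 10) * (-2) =-4/ 35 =-0.11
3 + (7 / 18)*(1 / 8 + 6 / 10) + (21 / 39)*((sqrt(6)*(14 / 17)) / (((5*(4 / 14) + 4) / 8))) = 2744*sqrt(6) / 4199 + 2363 / 720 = 4.88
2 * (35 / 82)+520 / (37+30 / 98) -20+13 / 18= -1512769 / 337266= -4.49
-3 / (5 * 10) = -3 / 50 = -0.06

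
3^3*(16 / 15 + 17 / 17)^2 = 2883 / 25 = 115.32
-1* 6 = -6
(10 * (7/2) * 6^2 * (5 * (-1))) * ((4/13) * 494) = -957600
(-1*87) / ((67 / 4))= -5.19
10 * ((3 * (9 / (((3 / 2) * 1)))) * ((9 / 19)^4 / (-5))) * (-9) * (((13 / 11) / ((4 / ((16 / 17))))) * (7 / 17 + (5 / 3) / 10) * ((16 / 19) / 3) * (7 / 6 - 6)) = -28019774016 / 7871518721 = -3.56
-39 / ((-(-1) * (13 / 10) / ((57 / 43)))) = -1710 / 43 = -39.77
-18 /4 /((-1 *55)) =9 /110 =0.08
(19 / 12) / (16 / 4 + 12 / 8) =19 / 66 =0.29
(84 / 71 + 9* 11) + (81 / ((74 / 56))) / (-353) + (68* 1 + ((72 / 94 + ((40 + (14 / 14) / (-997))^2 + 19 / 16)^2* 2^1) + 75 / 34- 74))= 480453348534328389449326981525 / 93707027204364196222592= 5127185.90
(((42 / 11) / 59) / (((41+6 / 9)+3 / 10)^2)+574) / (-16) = -295241961203 / 8229740552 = -35.88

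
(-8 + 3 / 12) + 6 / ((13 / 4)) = -307 / 52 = -5.90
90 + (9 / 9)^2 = 91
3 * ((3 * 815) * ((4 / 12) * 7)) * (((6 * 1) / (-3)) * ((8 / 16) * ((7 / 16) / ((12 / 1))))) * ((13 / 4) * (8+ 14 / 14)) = -4672395 / 256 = -18251.54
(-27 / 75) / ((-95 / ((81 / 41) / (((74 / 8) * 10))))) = 1458 / 18014375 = 0.00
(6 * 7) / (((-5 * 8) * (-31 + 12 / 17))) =357 / 10300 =0.03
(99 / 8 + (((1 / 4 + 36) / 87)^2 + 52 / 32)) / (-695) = -2041 / 100080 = -0.02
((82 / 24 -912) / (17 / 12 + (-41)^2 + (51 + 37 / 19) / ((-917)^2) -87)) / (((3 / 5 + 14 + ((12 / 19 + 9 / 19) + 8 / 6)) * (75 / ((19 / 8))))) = -62884771368853 / 59413663133462080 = -0.00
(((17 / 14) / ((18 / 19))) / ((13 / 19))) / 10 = 6137 / 32760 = 0.19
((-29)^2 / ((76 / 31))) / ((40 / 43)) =1121053 / 3040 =368.77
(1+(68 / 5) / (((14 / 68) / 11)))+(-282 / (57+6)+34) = 79501 / 105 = 757.15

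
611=611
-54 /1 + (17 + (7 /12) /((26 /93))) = -3631 /104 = -34.91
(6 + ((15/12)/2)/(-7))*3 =993/56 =17.73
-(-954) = 954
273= 273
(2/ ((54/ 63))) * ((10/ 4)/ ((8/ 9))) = 6.56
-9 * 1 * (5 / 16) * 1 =-45 / 16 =-2.81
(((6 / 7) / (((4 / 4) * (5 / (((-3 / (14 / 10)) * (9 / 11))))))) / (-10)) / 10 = 81 / 26950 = 0.00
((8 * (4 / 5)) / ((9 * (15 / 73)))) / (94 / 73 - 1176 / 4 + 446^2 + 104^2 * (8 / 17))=724744 / 42661357425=0.00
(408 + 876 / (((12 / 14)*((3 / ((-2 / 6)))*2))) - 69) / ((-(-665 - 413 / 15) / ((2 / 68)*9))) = 9525 / 88298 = 0.11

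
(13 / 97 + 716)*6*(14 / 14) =416790 / 97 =4296.80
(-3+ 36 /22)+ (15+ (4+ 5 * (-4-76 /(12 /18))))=-6296 /11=-572.36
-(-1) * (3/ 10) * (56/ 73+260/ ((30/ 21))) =20013/ 365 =54.83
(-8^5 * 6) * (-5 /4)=245760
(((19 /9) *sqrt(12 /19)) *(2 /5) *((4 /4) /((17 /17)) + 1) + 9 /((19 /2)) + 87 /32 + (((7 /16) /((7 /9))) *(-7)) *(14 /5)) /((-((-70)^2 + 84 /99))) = 738243 /491653120 - 11 *sqrt(57) /303240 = 0.00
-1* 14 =-14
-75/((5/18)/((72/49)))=-19440/49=-396.73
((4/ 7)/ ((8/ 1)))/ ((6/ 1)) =0.01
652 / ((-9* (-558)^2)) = -163 / 700569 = -0.00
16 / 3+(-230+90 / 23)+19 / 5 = -74849 / 345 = -216.95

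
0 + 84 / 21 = 4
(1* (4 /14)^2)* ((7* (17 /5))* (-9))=-612 /35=-17.49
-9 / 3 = -3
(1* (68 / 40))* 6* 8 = 408 / 5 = 81.60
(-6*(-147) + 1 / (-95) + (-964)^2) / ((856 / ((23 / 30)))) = 2032438907 / 2439600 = 833.10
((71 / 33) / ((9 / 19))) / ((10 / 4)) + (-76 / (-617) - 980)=-896142574 / 916245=-978.06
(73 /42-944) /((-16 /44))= 435325 /168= 2591.22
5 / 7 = 0.71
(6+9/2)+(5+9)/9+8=361/18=20.06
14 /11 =1.27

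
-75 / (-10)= 15 / 2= 7.50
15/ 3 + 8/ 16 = 11/ 2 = 5.50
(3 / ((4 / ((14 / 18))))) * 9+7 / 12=35 / 6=5.83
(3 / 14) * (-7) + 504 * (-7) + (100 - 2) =-6863 / 2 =-3431.50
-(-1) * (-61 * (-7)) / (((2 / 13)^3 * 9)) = 938119 / 72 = 13029.43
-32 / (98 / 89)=-1424 / 49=-29.06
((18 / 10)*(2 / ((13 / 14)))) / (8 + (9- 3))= 18 / 65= 0.28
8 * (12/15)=32/5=6.40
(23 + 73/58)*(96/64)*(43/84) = 8643/464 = 18.63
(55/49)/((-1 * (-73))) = 55/3577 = 0.02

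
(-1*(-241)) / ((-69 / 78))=-6266 / 23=-272.43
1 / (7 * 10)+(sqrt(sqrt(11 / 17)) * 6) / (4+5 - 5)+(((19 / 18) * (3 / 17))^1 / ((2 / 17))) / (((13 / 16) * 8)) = 352 / 1365+3 * 11^(1 / 4) * 17^(3 / 4) / 34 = 1.60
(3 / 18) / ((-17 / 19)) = -19 / 102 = -0.19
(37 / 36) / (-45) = -37 / 1620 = -0.02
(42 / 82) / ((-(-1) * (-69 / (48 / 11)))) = -336 / 10373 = -0.03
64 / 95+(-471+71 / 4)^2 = 312263079 / 1520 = 205436.24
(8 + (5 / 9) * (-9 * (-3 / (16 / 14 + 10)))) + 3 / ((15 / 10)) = 295 / 26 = 11.35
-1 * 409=-409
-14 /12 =-7 /6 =-1.17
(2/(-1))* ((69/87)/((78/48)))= -368/377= -0.98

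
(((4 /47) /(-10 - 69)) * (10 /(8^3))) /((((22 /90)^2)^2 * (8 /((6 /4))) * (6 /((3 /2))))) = -61509375 /222666887168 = -0.00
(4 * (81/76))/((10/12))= 486/95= 5.12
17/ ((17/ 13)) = 13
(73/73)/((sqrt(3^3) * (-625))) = -sqrt(3)/5625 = -0.00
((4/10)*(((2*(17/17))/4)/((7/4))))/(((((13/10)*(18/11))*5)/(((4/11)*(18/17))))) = 32/7735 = 0.00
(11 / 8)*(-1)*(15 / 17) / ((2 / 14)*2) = -1155 / 272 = -4.25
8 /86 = 4 /43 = 0.09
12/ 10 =6/ 5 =1.20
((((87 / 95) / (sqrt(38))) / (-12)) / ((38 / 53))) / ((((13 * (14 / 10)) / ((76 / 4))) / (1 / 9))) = -1537 * sqrt(38) / 4730544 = -0.00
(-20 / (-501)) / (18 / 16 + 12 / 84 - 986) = -224 / 5525529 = -0.00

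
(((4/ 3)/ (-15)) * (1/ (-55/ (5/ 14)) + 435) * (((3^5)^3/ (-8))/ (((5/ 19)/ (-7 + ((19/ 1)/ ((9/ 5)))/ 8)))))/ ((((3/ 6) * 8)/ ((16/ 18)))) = -10246409208477/ 30800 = -332675623.65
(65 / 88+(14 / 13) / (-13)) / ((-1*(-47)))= 0.01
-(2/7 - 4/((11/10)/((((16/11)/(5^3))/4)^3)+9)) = -0.29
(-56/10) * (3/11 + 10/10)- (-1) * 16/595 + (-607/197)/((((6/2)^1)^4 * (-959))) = -101592289903/14308083405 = -7.10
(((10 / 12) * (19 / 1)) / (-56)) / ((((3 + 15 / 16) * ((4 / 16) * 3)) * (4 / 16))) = -1520 / 3969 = -0.38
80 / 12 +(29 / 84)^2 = 47881 / 7056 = 6.79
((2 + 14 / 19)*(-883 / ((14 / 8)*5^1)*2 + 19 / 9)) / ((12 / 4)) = -3271372 / 17955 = -182.20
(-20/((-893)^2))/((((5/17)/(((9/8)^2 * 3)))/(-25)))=103275/12759184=0.01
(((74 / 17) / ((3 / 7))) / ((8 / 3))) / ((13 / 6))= 777 / 442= 1.76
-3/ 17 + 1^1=14/ 17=0.82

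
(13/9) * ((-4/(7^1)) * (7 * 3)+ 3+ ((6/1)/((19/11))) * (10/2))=689/57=12.09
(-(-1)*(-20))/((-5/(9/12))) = 3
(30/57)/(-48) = -5/456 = -0.01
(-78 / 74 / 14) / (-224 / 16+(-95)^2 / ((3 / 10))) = -117 / 46727744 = -0.00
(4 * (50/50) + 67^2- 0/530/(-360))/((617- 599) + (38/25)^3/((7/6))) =491421875/2297982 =213.85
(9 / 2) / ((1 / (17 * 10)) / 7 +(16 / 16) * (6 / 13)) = 69615 / 7153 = 9.73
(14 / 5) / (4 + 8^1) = 7 / 30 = 0.23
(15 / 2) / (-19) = -0.39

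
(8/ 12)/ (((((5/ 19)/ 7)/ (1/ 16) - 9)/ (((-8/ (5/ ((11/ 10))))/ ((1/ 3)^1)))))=11704/ 27925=0.42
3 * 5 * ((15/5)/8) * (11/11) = 45/8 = 5.62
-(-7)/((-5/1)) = -7/5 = -1.40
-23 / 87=-0.26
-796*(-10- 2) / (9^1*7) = 3184 / 21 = 151.62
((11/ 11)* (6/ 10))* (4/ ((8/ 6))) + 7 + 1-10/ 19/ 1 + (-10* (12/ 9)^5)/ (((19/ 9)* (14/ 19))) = -319891/ 17955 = -17.82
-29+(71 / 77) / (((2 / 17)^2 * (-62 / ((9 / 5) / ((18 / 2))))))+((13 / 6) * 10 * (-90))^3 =-707972267789439 / 95480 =-7414875029.21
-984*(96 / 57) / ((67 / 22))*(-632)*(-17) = -7442755584 / 1273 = -5846626.54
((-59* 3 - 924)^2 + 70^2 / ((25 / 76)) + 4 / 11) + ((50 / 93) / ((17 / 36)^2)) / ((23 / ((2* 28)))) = 2781385321647 / 2266627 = 1227103.23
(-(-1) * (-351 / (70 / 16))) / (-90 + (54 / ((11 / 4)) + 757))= -0.12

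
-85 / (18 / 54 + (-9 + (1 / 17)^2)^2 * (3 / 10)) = -21297855 / 6167521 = -3.45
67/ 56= 1.20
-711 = -711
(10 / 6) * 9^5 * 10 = 984150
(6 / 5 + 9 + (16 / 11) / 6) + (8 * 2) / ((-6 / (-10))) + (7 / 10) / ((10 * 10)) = 408277 / 11000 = 37.12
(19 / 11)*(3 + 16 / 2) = 19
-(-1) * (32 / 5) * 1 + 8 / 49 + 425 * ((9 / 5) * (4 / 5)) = 151548 / 245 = 618.56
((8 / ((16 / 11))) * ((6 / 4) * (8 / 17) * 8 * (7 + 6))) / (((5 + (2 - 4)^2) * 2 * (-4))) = -286 / 51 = -5.61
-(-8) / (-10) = -4 / 5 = -0.80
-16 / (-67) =16 / 67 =0.24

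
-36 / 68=-9 / 17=-0.53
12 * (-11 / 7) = -132 / 7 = -18.86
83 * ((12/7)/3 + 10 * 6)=35192/7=5027.43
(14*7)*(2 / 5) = 196 / 5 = 39.20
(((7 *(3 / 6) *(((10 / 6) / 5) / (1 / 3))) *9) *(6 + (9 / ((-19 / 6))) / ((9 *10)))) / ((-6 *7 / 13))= -22113 / 380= -58.19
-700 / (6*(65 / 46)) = -3220 / 39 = -82.56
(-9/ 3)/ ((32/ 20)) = -15/ 8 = -1.88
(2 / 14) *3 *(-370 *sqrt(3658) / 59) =-162.55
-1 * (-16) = 16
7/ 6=1.17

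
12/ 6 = 2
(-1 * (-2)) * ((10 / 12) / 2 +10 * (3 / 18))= 25 / 6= 4.17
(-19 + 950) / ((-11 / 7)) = -6517 / 11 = -592.45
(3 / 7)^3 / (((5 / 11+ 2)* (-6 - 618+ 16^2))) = -11 / 126224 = -0.00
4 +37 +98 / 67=2845 / 67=42.46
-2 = -2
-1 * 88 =-88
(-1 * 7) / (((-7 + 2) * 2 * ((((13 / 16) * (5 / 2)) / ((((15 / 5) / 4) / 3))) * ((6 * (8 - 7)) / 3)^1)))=14 / 325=0.04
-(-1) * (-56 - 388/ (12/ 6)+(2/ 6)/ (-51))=-38251/ 153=-250.01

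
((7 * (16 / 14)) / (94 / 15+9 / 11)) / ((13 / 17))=22440 / 15197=1.48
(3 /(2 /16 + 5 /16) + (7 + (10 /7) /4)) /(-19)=-199 /266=-0.75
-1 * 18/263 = -18/263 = -0.07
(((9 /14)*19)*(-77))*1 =-1881 /2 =-940.50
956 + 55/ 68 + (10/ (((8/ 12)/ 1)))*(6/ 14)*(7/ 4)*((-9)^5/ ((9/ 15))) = -18805603/ 17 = -1106211.94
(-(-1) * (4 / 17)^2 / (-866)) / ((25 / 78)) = -624 / 3128425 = -0.00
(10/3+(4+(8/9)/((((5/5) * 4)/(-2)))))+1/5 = 319/45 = 7.09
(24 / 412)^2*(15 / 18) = 30 / 10609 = 0.00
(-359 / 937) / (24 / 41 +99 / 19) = -279661 / 4230555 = -0.07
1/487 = 0.00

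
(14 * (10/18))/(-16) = -35/72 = -0.49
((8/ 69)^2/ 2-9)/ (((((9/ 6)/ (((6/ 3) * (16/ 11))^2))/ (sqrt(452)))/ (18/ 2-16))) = 1227649024 * sqrt(113)/ 1728243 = 7551.07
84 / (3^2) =28 / 3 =9.33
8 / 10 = 4 / 5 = 0.80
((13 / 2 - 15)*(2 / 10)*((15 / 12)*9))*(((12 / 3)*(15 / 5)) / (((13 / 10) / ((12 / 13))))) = -27540 / 169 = -162.96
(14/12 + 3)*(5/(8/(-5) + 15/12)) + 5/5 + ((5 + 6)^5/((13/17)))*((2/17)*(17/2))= 210546.63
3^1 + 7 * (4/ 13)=67/ 13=5.15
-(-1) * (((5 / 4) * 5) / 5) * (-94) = -235 / 2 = -117.50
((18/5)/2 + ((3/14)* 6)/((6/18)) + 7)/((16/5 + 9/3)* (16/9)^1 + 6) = 3987/5362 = 0.74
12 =12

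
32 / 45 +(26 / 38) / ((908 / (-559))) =225049 / 776340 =0.29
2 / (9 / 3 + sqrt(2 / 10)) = 0.58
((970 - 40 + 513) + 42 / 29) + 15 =42324 / 29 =1459.45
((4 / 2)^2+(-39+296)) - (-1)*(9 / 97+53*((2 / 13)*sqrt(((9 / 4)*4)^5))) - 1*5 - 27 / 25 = 70502428 / 31525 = 2236.40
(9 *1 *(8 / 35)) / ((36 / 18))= 36 / 35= 1.03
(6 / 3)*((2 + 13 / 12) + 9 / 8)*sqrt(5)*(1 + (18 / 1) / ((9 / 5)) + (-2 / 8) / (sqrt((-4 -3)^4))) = 217655*sqrt(5) / 2352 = 206.93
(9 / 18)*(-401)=-401 / 2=-200.50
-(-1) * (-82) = -82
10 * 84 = 840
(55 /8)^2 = 3025 /64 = 47.27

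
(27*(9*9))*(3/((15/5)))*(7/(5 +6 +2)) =15309/13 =1177.62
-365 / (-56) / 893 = 365 / 50008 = 0.01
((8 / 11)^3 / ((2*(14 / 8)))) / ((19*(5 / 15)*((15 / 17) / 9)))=0.18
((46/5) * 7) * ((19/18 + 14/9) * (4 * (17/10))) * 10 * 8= 4116448/45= 91476.62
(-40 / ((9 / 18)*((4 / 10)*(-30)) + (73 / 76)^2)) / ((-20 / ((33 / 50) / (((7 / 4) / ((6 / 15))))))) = -0.06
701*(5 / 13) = 3505 / 13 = 269.62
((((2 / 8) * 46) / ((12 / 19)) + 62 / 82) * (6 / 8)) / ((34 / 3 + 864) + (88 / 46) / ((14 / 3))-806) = 9013263 / 44196032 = 0.20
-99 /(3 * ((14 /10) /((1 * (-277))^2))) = -12660285 /7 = -1808612.14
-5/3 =-1.67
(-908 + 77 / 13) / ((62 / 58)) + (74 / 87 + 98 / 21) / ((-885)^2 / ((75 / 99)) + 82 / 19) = -38746171850887 / 45914401351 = -843.88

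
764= 764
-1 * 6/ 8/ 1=-3/ 4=-0.75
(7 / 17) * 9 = 63 / 17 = 3.71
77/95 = 0.81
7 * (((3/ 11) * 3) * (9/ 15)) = 189/ 55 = 3.44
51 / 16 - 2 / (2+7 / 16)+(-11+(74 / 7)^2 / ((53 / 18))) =47516393 / 1620528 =29.32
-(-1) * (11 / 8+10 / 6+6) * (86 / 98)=1333 / 168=7.93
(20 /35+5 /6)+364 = 15347 /42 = 365.40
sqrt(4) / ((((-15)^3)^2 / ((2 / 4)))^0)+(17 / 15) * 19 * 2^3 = 2614 / 15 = 174.27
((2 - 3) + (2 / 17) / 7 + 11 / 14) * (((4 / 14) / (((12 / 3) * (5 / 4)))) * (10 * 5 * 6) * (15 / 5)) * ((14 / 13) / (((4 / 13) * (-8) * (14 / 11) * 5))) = 4653 / 6664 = 0.70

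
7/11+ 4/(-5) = -9/55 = -0.16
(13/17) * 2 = 26/17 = 1.53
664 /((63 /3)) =664 /21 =31.62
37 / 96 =0.39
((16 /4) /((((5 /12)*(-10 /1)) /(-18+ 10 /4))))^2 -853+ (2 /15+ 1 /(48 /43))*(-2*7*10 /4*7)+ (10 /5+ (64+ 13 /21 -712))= -107037867 /70000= -1529.11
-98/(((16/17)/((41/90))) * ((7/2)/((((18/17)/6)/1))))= -287/120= -2.39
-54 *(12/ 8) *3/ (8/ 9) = -2187/ 8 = -273.38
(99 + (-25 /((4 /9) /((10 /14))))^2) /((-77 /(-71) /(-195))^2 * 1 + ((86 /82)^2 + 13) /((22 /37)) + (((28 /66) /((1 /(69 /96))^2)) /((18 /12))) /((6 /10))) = 228529092757926589200 /3195490706011500323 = 71.52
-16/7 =-2.29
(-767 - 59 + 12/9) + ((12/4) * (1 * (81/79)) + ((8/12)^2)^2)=-5256095/6399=-821.39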